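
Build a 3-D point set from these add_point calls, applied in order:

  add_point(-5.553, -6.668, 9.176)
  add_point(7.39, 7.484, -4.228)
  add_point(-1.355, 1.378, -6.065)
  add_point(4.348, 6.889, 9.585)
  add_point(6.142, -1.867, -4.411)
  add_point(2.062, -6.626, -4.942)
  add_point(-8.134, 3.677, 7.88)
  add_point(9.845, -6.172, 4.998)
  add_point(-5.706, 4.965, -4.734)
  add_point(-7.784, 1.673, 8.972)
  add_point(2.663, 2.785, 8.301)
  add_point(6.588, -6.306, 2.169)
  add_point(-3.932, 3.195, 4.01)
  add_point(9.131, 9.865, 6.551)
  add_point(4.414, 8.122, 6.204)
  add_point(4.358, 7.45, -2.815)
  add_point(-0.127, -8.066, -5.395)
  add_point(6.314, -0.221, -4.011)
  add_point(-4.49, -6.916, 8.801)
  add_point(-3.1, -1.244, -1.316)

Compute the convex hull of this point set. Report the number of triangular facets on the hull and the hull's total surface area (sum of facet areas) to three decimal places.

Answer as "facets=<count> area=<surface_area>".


facets=24 area=1031.384

Hull vertices (14/20): indices [0, 1, 2, 3, 4, 5, 6, 7, 8, 9, 13, 15, 16, 18].

Facet areas (half cross-product norm):
  f1: (p3, p13, p6) → 26.5163
  f2: (p3, p13, p7) → 47.6455
  f3: (p8, p13, p6) → 113.9230
  f4: (p8, p16, p2) → 19.9422
  f5: (p0, p3, p7) → 108.4594
  f6: (p0, p8, p6) → 68.3355
  f7: (p0, p8, p16) → 106.8851
  f8: (p1, p8, p2) → 30.5954
  f9: (p1, p13, p7) → 86.0267
  f10: (p4, p1, p7) → 48.9968
  f11: (p4, p16, p2) → 34.1110
  f12: (p4, p1, p2) → 37.9383
  f13: (p9, p3, p6) → 15.0085
  f14: (p9, p0, p6) → 4.5739
  f15: (p9, p0, p3) → 56.5021
  f16: (p18, p16, p7) → 94.2691
  f17: (p18, p0, p7) → 2.3536
  f18: (p18, p0, p16) → 6.9025
  f19: (p15, p8, p13) → 44.0009
  f20: (p15, p1, p13) → 18.0287
  f21: (p15, p1, p8) → 10.7944
  f22: (p5, p16, p7) → 12.6075
  f23: (p5, p4, p7) → 34.5676
  f24: (p5, p4, p16) → 2.3999
Σ area = 1031.384

Euler: V−E+F = 14−36+24 = 2.


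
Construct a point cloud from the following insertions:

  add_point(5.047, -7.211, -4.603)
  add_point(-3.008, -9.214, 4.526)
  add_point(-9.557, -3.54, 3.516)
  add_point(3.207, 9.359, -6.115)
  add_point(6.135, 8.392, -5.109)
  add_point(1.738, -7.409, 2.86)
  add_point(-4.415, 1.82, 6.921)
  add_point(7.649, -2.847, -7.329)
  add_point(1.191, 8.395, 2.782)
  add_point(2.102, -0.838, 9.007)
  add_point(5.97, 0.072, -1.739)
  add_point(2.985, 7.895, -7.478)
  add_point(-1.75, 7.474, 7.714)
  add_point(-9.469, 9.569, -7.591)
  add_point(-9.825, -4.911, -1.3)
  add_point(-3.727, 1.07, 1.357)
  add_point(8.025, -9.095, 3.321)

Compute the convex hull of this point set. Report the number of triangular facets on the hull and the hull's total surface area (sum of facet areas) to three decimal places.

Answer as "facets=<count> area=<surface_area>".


facets=24 area=1104.401

Extreme-point indices: [0, 1, 2, 3, 4, 6, 7, 8, 9, 11, 12, 13, 14, 16] — 14 of 17 on the boundary.

Facet areas (half cross-product norm):
  f1: (p7, p13, p14) → 142.1174
  f2: (p1, p9, p16) → 53.9257
  f3: (p0, p7, p16) → 22.4338
  f4: (p0, p1, p16) → 46.7232
  f5: (p0, p7, p14) → 40.2282
  f6: (p0, p1, p14) → 61.2636
  f7: (p6, p12, p9) → 23.0398
  f8: (p4, p7, p16) → 67.3700
  f9: (p4, p9, p16) → 99.9927
  f10: (p2, p1, p9) → 46.8073
  f11: (p2, p6, p9) → 26.9377
  f12: (p2, p1, p14) → 21.8650
  f13: (p2, p13, p14) → 39.2539
  f14: (p2, p12, p13) → 111.0379
  f15: (p2, p6, p12) → 10.8248
  f16: (p11, p7, p13) → 62.9920
  f17: (p11, p4, p7) → 22.7514
  f18: (p3, p11, p13) → 12.6432
  f19: (p3, p11, p4) → 3.2498
  f20: (p8, p3, p4) → 14.7432
  f21: (p8, p12, p9) → 26.8694
  f22: (p8, p4, p9) → 46.9994
  f23: (p8, p12, p13) → 42.1097
  f24: (p8, p3, p13) → 58.2216
Σ area = 1104.401

Euler: V−E+F = 14−36+24 = 2.


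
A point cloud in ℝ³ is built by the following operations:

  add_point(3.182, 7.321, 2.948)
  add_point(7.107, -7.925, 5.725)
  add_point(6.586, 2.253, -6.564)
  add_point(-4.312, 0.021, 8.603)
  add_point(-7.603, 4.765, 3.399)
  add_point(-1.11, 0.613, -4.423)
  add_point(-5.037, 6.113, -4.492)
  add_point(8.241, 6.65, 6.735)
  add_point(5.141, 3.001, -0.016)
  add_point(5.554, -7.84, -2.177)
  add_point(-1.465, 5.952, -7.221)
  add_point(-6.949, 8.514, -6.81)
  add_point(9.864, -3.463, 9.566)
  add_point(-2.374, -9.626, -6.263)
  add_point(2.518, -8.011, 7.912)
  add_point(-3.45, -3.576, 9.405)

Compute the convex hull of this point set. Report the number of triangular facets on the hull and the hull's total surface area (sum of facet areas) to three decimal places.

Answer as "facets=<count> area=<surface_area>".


Extreme-point indices: [0, 1, 2, 3, 4, 7, 9, 10, 11, 12, 13, 14, 15] — 13 of 16 on the boundary.

Triangle areas on the boundary:
  f1: (p15, p13, p4) → 91.2063
  f2: (p2, p10, p13) → 64.6110
  f3: (p2, p7, p12) → 74.9117
  f4: (p2, p7, p10) → 62.5879
  f5: (p14, p15, p12) → 31.6278
  f6: (p14, p15, p13) → 57.1889
  f7: (p3, p7, p12) → 71.5034
  f8: (p3, p15, p12) → 24.5680
  f9: (p3, p7, p4) → 55.6469
  f10: (p3, p15, p4) → 8.4540
  f11: (p11, p7, p10) → 46.2749
  f12: (p11, p10, p13) → 44.1697
  f13: (p11, p13, p4) → 95.6522
  f14: (p9, p2, p12) → 73.2296
  f15: (p9, p2, p13) → 50.1007
  f16: (p0, p7, p4) → 24.2609
  f17: (p0, p11, p4) → 59.4895
  f18: (p0, p11, p7) → 5.6056
  f19: (p1, p14, p13) → 38.1090
  f20: (p1, p9, p13) → 29.1155
  f21: (p1, p14, p12) → 16.3631
  f22: (p1, p9, p12) → 19.7985
Σ area = 1044.475

Check V−E+F: 13 − 33 + 22 = 2.

facets=22 area=1044.475


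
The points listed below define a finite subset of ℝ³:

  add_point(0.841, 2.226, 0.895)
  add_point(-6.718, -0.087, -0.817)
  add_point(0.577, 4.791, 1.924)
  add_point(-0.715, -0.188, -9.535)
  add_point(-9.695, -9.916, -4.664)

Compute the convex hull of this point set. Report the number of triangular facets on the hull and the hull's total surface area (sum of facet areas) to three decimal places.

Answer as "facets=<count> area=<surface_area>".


facets=6 area=240.573

5 of the 5 inputs are extreme points: [0, 1, 2, 3, 4].

Triangle areas on the boundary:
  f1: (p2, p0, p4) → 16.3440
  f2: (p3, p0, p4) → 76.0125
  f3: (p3, p2, p0) → 12.5436
  f4: (p1, p2, p4) → 30.5477
  f5: (p1, p3, p4) → 57.4430
  f6: (p1, p3, p2) → 47.6826
Σ area = 240.573

Euler: V−E+F = 5−9+6 = 2.


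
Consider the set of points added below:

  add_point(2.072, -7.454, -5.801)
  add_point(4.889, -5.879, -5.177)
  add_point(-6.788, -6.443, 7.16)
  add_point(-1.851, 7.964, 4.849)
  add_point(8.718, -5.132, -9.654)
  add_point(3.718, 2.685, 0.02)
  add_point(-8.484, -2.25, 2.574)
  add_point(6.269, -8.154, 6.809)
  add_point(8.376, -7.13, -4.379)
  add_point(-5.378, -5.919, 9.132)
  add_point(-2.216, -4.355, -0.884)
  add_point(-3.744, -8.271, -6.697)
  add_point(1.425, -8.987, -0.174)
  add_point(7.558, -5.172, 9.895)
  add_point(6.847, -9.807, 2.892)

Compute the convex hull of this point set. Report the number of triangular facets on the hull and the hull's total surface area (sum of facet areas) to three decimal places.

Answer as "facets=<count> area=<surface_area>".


facets=20 area=849.938

12 of the 15 inputs are extreme points: [2, 3, 4, 5, 6, 7, 8, 9, 11, 12, 13, 14].

Triangle areas on the boundary:
  f1: (p11, p3, p6) → 69.9831
  f2: (p11, p3, p4) → 130.3917
  f3: (p5, p3, p4) → 18.4051
  f4: (p5, p13, p4) → 88.0949
  f5: (p5, p13, p3) → 59.3130
  f6: (p9, p3, p6) → 50.3609
  f7: (p9, p13, p3) → 93.3792
  f8: (p14, p11, p12) → 9.8879
  f9: (p2, p11, p12) → 47.1678
  f10: (p2, p14, p12) → 33.3865
  f11: (p2, p14, p9) → 17.6315
  f12: (p2, p11, p6) → 38.4612
  f13: (p2, p9, p6) → 6.5169
  f14: (p8, p13, p4) → 19.4601
  f15: (p8, p14, p13) → 27.5216
  f16: (p8, p11, p4) → 34.8945
  f17: (p8, p14, p11) → 48.8774
  f18: (p7, p9, p13) → 27.0683
  f19: (p7, p14, p13) → 5.1193
  f20: (p7, p14, p9) → 24.0174
Σ area = 849.938

Euler: V−E+F = 12−30+20 = 2.


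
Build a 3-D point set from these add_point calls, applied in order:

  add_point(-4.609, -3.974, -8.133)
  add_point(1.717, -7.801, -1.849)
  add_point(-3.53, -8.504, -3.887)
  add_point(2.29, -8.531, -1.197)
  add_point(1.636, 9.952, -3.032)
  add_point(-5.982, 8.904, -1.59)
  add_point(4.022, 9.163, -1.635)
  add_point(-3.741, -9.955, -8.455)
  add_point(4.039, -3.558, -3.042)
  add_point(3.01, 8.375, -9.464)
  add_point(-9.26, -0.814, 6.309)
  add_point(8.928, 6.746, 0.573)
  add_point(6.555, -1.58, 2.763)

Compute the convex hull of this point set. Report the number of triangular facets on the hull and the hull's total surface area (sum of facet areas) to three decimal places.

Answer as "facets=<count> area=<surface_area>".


12 of the 13 inputs are extreme points: [0, 2, 3, 4, 5, 6, 7, 8, 9, 10, 11, 12].

Per-facet area ½‖(b−a)×(c−a)‖:
  f1: (p5, p11, p10) → 98.3636
  f2: (p12, p11, p10) → 69.7881
  f3: (p12, p3, p10) → 69.5090
  f4: (p2, p7, p10) → 18.1284
  f5: (p2, p3, p10) → 44.7685
  f6: (p2, p3, p7) → 13.8254
  f7: (p8, p9, p11) → 66.0831
  f8: (p8, p12, p11) → 29.1961
  f9: (p8, p12, p3) → 18.4271
  f10: (p8, p9, p7) → 75.8659
  f11: (p8, p3, p7) → 26.5666
  f12: (p4, p5, p9) → 24.8643
  f13: (p0, p9, p7) → 28.7773
  f14: (p0, p5, p9) → 79.2784
  f15: (p0, p7, p10) → 44.8244
  f16: (p0, p5, p10) → 87.3581
  f17: (p6, p9, p11) → 21.0676
  f18: (p6, p4, p9) → 9.4640
  f19: (p6, p5, p11) → 16.9237
  f20: (p6, p4, p5) → 8.2291
Σ area = 851.309

Euler: V−E+F = 12−30+20 = 2.

facets=20 area=851.309


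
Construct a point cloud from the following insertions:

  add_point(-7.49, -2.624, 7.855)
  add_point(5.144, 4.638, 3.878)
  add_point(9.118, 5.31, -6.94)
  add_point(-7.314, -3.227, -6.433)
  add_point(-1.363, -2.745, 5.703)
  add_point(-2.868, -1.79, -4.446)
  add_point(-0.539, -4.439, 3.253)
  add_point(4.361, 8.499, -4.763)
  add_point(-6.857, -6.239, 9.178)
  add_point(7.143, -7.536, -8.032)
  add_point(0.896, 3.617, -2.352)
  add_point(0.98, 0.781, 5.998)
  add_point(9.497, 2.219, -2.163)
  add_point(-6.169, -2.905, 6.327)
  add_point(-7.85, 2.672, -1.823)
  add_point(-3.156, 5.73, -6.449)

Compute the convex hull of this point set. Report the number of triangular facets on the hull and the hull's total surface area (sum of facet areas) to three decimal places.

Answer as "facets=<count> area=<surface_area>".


Hull vertices (11/16): indices [0, 1, 2, 3, 7, 8, 9, 11, 12, 14, 15].

Facet areas (half cross-product norm):
  f1: (p8, p9, p12) → 122.7106
  f2: (p2, p9, p12) → 33.1404
  f3: (p1, p2, p12) → 20.0239
  f4: (p0, p1, p14) → 75.0978
  f5: (p11, p8, p12) → 40.2894
  f6: (p11, p1, p12) → 21.1152
  f7: (p11, p0, p8) → 17.5523
  f8: (p11, p0, p1) → 10.5644
  f9: (p7, p1, p14) → 62.8876
  f10: (p7, p1, p2) → 29.0593
  f11: (p3, p8, p9) → 120.6132
  f12: (p3, p0, p14) → 40.8977
  f13: (p3, p0, p8) → 26.6318
  f14: (p15, p7, p2) → 22.2188
  f15: (p15, p2, p9) → 79.6295
  f16: (p15, p3, p9) → 74.1240
  f17: (p15, p7, p14) → 23.6895
  f18: (p15, p3, p14) → 27.1114
Σ area = 847.357

Check V−E+F: 11 − 27 + 18 = 2.

facets=18 area=847.357


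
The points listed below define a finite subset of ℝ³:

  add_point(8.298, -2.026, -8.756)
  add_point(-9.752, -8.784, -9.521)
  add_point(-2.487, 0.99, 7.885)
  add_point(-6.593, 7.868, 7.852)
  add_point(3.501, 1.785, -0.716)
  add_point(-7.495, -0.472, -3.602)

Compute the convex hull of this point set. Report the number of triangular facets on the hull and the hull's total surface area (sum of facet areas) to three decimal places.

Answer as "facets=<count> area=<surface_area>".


facets=8 area=573.626

6 of the 6 inputs are extreme points: [0, 1, 2, 3, 4, 5].

Triangle areas on the boundary:
  f1: (p2, p0, p1) → 175.7780
  f2: (p2, p3, p1) → 83.0686
  f3: (p5, p0, p1) → 87.0998
  f4: (p5, p3, p1) → 25.7413
  f5: (p5, p3, p0) → 114.8692
  f6: (p4, p3, p0) → 22.1071
  f7: (p4, p2, p0) → 23.9325
  f8: (p4, p2, p3) → 41.0290
Σ area = 573.626

Euler: V−E+F = 6−12+8 = 2.


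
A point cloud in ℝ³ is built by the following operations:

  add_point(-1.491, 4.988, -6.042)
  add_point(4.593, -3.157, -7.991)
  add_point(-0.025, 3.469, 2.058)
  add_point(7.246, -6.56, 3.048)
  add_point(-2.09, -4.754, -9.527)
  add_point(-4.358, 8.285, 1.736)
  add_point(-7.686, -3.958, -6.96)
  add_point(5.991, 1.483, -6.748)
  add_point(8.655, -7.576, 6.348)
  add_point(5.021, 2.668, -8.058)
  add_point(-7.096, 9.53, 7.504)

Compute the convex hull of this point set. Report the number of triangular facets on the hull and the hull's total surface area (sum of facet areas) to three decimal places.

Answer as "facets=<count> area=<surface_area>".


facets=14 area=752.797

9 of the 11 inputs are extreme points: [0, 1, 4, 5, 6, 7, 8, 9, 10].

Area of each hull facet:
  f1: (p10, p8, p6) → 197.1573
  f2: (p4, p8, p6) → 59.1629
  f3: (p1, p4, p8) → 50.5093
  f4: (p0, p4, p6) → 31.4692
  f5: (p5, p10, p6) → 41.3615
  f6: (p5, p0, p6) → 47.7877
  f7: (p9, p1, p4) → 19.6588
  f8: (p9, p0, p4) → 35.0274
  f9: (p9, p5, p0) → 24.3047
  f10: (p9, p5, p10) → 17.0754
  f11: (p7, p1, p8) → 38.8552
  f12: (p7, p9, p1) → 4.8818
  f13: (p7, p10, p8) → 164.5053
  f14: (p7, p9, p10) → 21.0404
Σ area = 752.797

Check V−E+F: 9 − 21 + 14 = 2.


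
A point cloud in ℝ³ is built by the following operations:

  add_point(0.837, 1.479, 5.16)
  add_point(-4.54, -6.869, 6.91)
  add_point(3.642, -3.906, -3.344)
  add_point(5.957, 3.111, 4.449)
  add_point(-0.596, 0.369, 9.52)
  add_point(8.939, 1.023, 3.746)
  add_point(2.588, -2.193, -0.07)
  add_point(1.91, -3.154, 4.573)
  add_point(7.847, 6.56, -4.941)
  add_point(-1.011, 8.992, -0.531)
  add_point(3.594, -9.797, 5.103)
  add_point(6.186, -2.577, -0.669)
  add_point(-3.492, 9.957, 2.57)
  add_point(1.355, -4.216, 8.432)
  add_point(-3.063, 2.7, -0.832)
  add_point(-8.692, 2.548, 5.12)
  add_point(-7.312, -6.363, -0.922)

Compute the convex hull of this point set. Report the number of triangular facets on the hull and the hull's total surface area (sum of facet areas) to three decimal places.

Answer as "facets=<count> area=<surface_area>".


facets=22 area=783.405

Hull vertices (13/17): indices [1, 2, 3, 4, 5, 8, 9, 10, 11, 12, 13, 15, 16].

Facet areas (half cross-product norm):
  f1: (p2, p16, p10) → 56.4159
  f2: (p2, p16, p8) → 53.3705
  f3: (p1, p4, p15) → 38.5291
  f4: (p1, p16, p15) → 40.7504
  f5: (p1, p16, p10) → 36.4223
  f6: (p13, p10, p5) → 35.4971
  f7: (p13, p4, p5) → 26.2883
  f8: (p13, p1, p10) → 22.5785
  f9: (p13, p1, p4) → 16.8962
  f10: (p3, p8, p5) → 18.7036
  f11: (p3, p4, p5) → 13.6477
  f12: (p11, p8, p5) → 30.9712
  f13: (p11, p2, p8) → 19.9006
  f14: (p11, p10, p5) → 30.1287
  f15: (p11, p2, p10) → 18.8293
  f16: (p12, p3, p8) → 59.0110
  f17: (p12, p4, p15) → 43.9074
  f18: (p12, p3, p4) → 48.7598
  f19: (p12, p16, p15) → 46.1851
  f20: (p9, p12, p8) → 8.5187
  f21: (p9, p16, p8) → 84.1687
  f22: (p9, p12, p16) → 33.9251
Σ area = 783.405

Euler characteristic 13−33+22 = 2 ✓


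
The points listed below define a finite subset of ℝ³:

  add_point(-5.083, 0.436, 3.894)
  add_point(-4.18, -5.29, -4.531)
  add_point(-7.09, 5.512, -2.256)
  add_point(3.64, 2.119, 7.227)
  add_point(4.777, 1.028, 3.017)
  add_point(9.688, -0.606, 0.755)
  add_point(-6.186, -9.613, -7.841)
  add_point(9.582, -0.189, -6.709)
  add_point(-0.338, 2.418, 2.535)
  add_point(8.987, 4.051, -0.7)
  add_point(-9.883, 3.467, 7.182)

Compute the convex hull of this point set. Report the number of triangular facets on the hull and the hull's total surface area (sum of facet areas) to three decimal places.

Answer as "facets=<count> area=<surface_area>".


Hull vertices (7/11): indices [2, 3, 5, 6, 7, 9, 10].

Triangle areas on the boundary:
  f1: (p2, p6, p10) → 80.2540
  f2: (p7, p6, p5) → 68.7297
  f3: (p7, p2, p6) → 132.4875
  f4: (p3, p6, p10) → 133.5318
  f5: (p3, p6, p5) → 93.1492
  f6: (p9, p2, p10) → 80.3735
  f7: (p9, p3, p10) → 56.4940
  f8: (p9, p7, p2) → 59.7452
  f9: (p9, p7, p5) → 17.2646
  f10: (p9, p3, p5) → 22.5298
Σ area = 744.559

Euler characteristic 7−15+10 = 2 ✓

facets=10 area=744.559


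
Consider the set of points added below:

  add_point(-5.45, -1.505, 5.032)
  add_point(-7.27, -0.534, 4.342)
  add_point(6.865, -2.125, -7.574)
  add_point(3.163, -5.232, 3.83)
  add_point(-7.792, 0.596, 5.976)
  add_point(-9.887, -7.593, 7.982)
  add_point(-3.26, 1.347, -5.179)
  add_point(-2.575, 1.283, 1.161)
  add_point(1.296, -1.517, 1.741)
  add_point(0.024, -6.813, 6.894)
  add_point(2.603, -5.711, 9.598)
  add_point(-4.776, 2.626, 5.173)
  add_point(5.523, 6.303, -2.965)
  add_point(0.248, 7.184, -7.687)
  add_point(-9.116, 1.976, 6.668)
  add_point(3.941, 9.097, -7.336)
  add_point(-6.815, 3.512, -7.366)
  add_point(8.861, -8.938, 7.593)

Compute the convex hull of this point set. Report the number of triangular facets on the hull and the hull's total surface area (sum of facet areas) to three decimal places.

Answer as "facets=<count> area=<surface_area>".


Hull vertices (10/18): indices [2, 5, 10, 11, 12, 13, 14, 15, 16, 17].

Area of each hull facet:
  f1: (p10, p17, p5) → 31.4269
  f2: (p2, p17, p5) → 156.0972
  f3: (p14, p10, p5) → 60.3594
  f4: (p16, p2, p5) → 141.7265
  f5: (p16, p14, p5) → 67.0653
  f6: (p16, p14, p15) → 85.1040
  f7: (p12, p10, p17) → 64.4784
  f8: (p12, p2, p17) → 81.0650
  f9: (p12, p2, p15) → 26.1566
  f10: (p13, p2, p15) → 23.6019
  f11: (p13, p16, p15) → 2.0647
  f12: (p13, p16, p2) → 45.0656
  f13: (p11, p14, p10) → 25.9105
  f14: (p11, p12, p10) → 81.5235
  f15: (p11, p14, p15) → 23.4899
  f16: (p11, p12, p15) → 33.8838
Σ area = 949.019

Check V−E+F: 10 − 24 + 16 = 2.

facets=16 area=949.019


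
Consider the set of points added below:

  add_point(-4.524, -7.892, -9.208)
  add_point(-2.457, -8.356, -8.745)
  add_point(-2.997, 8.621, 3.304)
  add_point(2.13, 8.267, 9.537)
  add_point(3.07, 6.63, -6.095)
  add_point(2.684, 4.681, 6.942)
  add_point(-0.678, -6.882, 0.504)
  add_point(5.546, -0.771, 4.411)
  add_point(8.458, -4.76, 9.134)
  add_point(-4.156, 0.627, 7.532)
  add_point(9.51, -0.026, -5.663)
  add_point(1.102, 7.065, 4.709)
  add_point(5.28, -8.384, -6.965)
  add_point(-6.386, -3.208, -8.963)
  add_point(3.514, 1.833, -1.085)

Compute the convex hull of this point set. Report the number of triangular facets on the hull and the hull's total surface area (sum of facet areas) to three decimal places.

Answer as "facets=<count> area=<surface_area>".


facets=18 area=967.316

Hull vertices (11/15): indices [0, 1, 2, 3, 4, 6, 8, 9, 10, 12, 13].

Triangle areas on the boundary:
  f1: (p9, p2, p13) → 75.6972
  f2: (p4, p2, p13) → 79.0349
  f3: (p0, p12, p10) → 43.1465
  f4: (p0, p4, p13) → 32.0164
  f5: (p0, p4, p10) → 73.7652
  f6: (p0, p9, p13) → 42.1653
  f7: (p3, p9, p2) → 34.9451
  f8: (p3, p4, p10) → 72.8150
  f9: (p3, p4, p2) → 43.9015
  f10: (p6, p0, p9) → 47.6455
  f11: (p1, p0, p12) → 1.8129
  f12: (p1, p6, p12) → 34.7026
  f13: (p1, p6, p0) → 9.6748
  f14: (p8, p6, p9) → 65.4604
  f15: (p8, p3, p9) → 66.5645
  f16: (p8, p6, p12) → 61.2793
  f17: (p8, p3, p10) → 110.1027
  f18: (p8, p12, p10) → 72.5858
Σ area = 967.316

Euler: V−E+F = 11−27+18 = 2.


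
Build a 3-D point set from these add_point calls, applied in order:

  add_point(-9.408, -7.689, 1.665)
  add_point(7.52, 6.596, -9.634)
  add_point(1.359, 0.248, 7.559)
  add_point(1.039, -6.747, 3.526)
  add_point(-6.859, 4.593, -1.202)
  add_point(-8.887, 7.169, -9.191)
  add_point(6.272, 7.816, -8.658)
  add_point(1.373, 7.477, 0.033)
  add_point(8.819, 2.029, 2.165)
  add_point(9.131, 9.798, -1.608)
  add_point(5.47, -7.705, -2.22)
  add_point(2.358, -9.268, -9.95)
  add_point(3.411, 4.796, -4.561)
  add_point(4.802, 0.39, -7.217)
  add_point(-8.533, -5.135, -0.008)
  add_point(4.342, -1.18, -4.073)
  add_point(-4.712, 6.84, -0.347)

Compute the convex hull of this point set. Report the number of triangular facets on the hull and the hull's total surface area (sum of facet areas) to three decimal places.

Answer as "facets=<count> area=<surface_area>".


facets=22 area=1086.068

13 of the 17 inputs are extreme points: [0, 1, 2, 3, 4, 5, 6, 7, 8, 9, 10, 11, 16].

Facet areas (half cross-product norm):
  f1: (p5, p11, p0) → 142.8713
  f2: (p3, p2, p0) → 42.1502
  f3: (p1, p5, p11) → 131.7167
  f4: (p16, p5, p9) → 65.6770
  f5: (p10, p11, p0) → 64.6764
  f6: (p10, p3, p0) → 34.9132
  f7: (p10, p1, p11) → 67.3374
  f8: (p6, p5, p9) → 54.5556
  f9: (p6, p1, p9) → 7.3192
  f10: (p6, p1, p5) → 12.3650
  f11: (p4, p5, p0) → 49.7716
  f12: (p4, p16, p5) → 13.6534
  f13: (p4, p2, p0) → 76.9818
  f14: (p4, p16, p2) → 19.0984
  f15: (p7, p2, p9) → 40.5566
  f16: (p7, p16, p9) → 7.9889
  f17: (p7, p16, p2) → 31.9719
  f18: (p8, p3, p2) → 37.7265
  f19: (p8, p10, p3) → 39.7463
  f20: (p8, p2, p9) → 36.1707
  f21: (p8, p1, p9) → 37.9041
  f22: (p8, p10, p1) → 70.9160
Σ area = 1086.068

Check V−E+F: 13 − 33 + 22 = 2.


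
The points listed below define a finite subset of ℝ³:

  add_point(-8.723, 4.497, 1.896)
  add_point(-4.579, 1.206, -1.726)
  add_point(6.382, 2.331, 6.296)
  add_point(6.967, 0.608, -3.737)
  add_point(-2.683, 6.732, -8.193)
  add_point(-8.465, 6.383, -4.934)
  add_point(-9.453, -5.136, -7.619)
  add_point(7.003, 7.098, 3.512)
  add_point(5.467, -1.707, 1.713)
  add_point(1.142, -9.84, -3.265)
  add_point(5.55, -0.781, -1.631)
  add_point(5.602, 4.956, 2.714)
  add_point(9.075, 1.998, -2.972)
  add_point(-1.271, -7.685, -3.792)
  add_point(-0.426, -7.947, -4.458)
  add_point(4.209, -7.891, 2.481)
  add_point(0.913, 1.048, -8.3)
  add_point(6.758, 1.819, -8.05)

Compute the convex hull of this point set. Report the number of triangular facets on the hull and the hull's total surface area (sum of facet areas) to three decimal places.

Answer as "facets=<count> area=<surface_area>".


Points on the hull: [0, 2, 4, 5, 6, 7, 9, 12, 15, 16, 17] (11 of 18).

Triangle areas on the boundary:
  f1: (p17, p9, p6) → 85.0429
  f2: (p17, p9, p12) → 38.2502
  f3: (p15, p9, p6) → 34.4614
  f4: (p15, p9, p12) → 41.7755
  f5: (p15, p2, p12) → 51.1351
  f6: (p0, p5, p6) → 42.0380
  f7: (p0, p15, p6) → 109.7081
  f8: (p0, p15, p2) → 87.2650
  f9: (p7, p2, p12) → 23.4941
  f10: (p7, p17, p12) → 18.7950
  f11: (p7, p0, p2) → 43.6157
  f12: (p7, p0, p5) → 56.7887
  f13: (p4, p5, p6) → 39.4398
  f14: (p4, p7, p5) → 49.6966
  f15: (p4, p7, p17) → 66.7570
  f16: (p16, p17, p6) → 14.4921
  f17: (p16, p4, p6) → 40.6478
  f18: (p16, p4, p17) → 18.0263
Σ area = 861.429

Euler characteristic 11−27+18 = 2 ✓

facets=18 area=861.429


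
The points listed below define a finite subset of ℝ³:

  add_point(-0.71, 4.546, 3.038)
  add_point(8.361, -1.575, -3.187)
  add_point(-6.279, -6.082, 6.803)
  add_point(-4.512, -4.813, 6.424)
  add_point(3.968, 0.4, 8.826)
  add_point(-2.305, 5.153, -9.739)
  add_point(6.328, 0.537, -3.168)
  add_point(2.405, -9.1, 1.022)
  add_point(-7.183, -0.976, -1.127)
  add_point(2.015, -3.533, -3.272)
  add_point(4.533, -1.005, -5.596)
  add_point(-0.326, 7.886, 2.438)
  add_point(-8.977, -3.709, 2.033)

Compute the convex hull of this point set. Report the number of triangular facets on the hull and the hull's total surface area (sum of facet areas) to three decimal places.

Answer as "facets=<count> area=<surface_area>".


facets=16 area=675.514

Extreme-point indices: [1, 2, 4, 5, 6, 7, 8, 10, 11, 12] — 10 of 13 on the boundary.

Per-facet area ½‖(b−a)×(c−a)‖:
  f1: (p4, p11, p1) → 66.0582
  f2: (p8, p11, p12) → 23.5610
  f3: (p8, p5, p12) → 2.3895
  f4: (p8, p5, p11) → 62.2136
  f5: (p6, p11, p1) → 8.1349
  f6: (p6, p5, p1) → 10.6795
  f7: (p6, p5, p11) → 61.3558
  f8: (p10, p5, p1) → 11.6519
  f9: (p7, p4, p1) → 60.3489
  f10: (p7, p10, p1) → 23.5164
  f11: (p7, p10, p5) → 43.7668
  f12: (p7, p5, p12) → 100.1998
  f13: (p2, p7, p12) → 32.3923
  f14: (p2, p7, p4) → 60.1861
  f15: (p2, p11, p12) → 43.1988
  f16: (p2, p4, p11) → 65.8600
Σ area = 675.514

Euler characteristic 10−24+16 = 2 ✓


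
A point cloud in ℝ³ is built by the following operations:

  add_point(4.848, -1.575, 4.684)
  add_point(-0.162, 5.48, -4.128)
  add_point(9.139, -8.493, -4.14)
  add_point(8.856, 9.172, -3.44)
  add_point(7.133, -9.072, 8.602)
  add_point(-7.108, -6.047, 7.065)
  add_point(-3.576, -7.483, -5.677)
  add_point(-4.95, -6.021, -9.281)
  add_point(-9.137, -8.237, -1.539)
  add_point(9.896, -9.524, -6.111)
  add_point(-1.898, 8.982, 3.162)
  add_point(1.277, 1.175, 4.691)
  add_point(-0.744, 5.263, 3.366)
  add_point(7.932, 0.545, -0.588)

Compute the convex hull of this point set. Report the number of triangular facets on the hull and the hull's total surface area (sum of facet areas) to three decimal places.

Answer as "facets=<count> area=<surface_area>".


facets=12 area=1090.377

8 of the 14 inputs are extreme points: [1, 3, 4, 5, 7, 8, 9, 10].

Per-facet area ½‖(b−a)×(c−a)‖:
  f1: (p4, p9, p8) → 133.9896
  f2: (p4, p3, p9) → 139.3610
  f3: (p10, p4, p3) → 128.7239
  f4: (p7, p9, p8) → 69.1091
  f5: (p7, p3, p9) → 142.8152
  f6: (p7, p10, p8) → 85.9275
  f7: (p5, p4, p8) → 64.2576
  f8: (p5, p10, p8) → 74.4159
  f9: (p5, p10, p4) → 119.3460
  f10: (p1, p10, p3) → 40.3861
  f11: (p1, p7, p3) → 48.4517
  f12: (p1, p7, p10) → 43.5929
Σ area = 1090.377

Check V−E+F: 8 − 18 + 12 = 2.


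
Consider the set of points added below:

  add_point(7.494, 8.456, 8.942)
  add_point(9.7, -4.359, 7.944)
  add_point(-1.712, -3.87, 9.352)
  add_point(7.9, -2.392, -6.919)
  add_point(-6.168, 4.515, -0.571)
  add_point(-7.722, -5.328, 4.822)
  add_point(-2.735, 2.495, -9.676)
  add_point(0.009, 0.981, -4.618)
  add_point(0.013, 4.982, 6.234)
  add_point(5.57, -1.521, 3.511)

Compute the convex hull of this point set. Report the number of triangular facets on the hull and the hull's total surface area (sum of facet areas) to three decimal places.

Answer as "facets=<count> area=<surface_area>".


facets=12 area=831.686

Points on the hull: [0, 1, 2, 3, 4, 5, 6, 8] (8 of 10).

Triangle areas on the boundary:
  f1: (p4, p6, p5) → 53.5864
  f2: (p4, p6, p0) → 81.5998
  f3: (p2, p1, p5) → 31.6320
  f4: (p2, p0, p1) → 73.2291
  f5: (p3, p1, p5) → 128.3470
  f6: (p3, p6, p5) → 102.7160
  f7: (p3, p0, p1) → 98.2052
  f8: (p3, p6, p0) → 115.3556
  f9: (p8, p4, p0) → 22.3133
  f10: (p8, p2, p0) → 37.4922
  f11: (p8, p4, p5) → 50.9214
  f12: (p8, p2, p5) → 36.2882
Σ area = 831.686

Check V−E+F: 8 − 18 + 12 = 2.


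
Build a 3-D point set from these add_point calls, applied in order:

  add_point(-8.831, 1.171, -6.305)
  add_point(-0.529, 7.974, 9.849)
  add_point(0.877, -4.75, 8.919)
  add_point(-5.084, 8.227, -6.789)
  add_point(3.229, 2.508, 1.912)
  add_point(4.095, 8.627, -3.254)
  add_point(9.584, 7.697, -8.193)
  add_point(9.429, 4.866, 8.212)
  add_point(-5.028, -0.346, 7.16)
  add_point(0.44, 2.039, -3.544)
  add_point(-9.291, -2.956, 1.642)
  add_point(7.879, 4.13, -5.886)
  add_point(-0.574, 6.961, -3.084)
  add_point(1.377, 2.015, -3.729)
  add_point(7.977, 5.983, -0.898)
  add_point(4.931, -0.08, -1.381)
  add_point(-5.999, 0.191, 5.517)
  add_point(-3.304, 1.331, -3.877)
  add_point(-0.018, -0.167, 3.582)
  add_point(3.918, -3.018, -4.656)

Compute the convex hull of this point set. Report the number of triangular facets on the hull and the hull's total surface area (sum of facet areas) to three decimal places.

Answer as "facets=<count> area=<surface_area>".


12 of the 20 inputs are extreme points: [0, 1, 2, 3, 5, 6, 7, 8, 10, 11, 16, 19].

Triangle areas on the boundary:
  f1: (p3, p1, p10) → 109.8691
  f2: (p19, p2, p10) → 81.1193
  f3: (p8, p2, p10) → 25.6551
  f4: (p8, p1, p2) → 37.1404
  f5: (p7, p1, p6) → 87.3496
  f6: (p7, p1, p2) → 61.9198
  f7: (p7, p19, p2) → 86.4770
  f8: (p5, p1, p6) → 26.0238
  f9: (p5, p3, p6) → 32.8177
  f10: (p5, p3, p1) → 68.4447
  f11: (p0, p3, p10) → 31.4127
  f12: (p0, p19, p10) → 59.3623
  f13: (p0, p3, p6) → 52.9939
  f14: (p0, p19, p6) → 84.6766
  f15: (p16, p1, p10) → 9.8983
  f16: (p16, p8, p10) → 4.4317
  f17: (p16, p8, p1) → 9.5055
  f18: (p11, p19, p6) → 7.0680
  f19: (p11, p7, p6) → 29.5095
  f20: (p11, p7, p19) → 58.6087
Σ area = 964.284

Euler: V−E+F = 12−30+20 = 2.

facets=20 area=964.284


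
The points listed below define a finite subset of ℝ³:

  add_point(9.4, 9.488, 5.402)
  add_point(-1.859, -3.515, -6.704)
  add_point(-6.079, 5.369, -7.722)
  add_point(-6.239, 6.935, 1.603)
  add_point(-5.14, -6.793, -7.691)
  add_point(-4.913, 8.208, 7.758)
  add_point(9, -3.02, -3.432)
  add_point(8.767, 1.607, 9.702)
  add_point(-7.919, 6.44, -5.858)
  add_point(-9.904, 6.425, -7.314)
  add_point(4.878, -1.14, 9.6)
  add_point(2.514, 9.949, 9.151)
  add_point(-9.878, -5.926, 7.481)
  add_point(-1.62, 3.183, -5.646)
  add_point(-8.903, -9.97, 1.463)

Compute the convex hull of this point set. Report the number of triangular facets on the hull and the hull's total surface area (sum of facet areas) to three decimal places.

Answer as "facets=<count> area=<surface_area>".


facets=20 area=1219.702

Extreme-point indices: [0, 1, 2, 4, 5, 6, 7, 9, 10, 11, 12, 14] — 12 of 15 on the boundary.

Triangle areas on the boundary:
  f1: (p11, p0, p9) → 81.4089
  f2: (p12, p14, p9) → 67.7382
  f3: (p2, p0, p9) → 33.0632
  f4: (p2, p6, p0) → 132.7260
  f5: (p5, p11, p9) → 53.8689
  f6: (p5, p12, p9) → 116.5881
  f7: (p5, p12, p11) → 49.1727
  f8: (p7, p11, p0) → 34.3245
  f9: (p7, p6, p0) → 61.8567
  f10: (p4, p6, p14) → 78.1257
  f11: (p4, p14, p9) → 72.3196
  f12: (p4, p2, p9) → 22.9020
  f13: (p10, p12, p11) → 88.4103
  f14: (p10, p7, p11) → 24.8491
  f15: (p10, p12, p14) → 56.5815
  f16: (p10, p6, p14) → 121.7204
  f17: (p10, p7, p6) → 32.5058
  f18: (p1, p2, p6) → 51.4690
  f19: (p1, p4, p6) → 17.7403
  f20: (p1, p4, p2) → 22.3307
Σ area = 1219.702

Euler: V−E+F = 12−30+20 = 2.


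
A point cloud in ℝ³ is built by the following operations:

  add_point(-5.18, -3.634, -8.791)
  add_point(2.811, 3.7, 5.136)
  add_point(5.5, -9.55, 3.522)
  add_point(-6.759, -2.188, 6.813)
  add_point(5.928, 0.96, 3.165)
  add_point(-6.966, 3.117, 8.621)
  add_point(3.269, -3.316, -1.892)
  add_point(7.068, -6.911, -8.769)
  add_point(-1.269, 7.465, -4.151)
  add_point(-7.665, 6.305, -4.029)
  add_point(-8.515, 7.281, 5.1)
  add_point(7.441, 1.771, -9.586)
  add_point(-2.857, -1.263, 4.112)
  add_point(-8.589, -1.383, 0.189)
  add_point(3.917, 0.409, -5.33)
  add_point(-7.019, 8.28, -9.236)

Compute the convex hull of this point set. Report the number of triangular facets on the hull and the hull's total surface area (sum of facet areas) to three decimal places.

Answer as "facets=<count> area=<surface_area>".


facets=20 area=1021.349

Points on the hull: [0, 1, 2, 3, 4, 5, 7, 8, 10, 11, 13, 15] (12 of 16).

Per-facet area ½‖(b−a)×(c−a)‖:
  f1: (p0, p2, p13) → 79.9402
  f2: (p0, p15, p13) → 57.7003
  f3: (p0, p15, p11) → 80.3091
  f4: (p3, p2, p13) → 50.6579
  f5: (p3, p5, p2) → 33.5867
  f6: (p1, p5, p2) → 69.7347
  f7: (p7, p0, p11) → 54.0266
  f8: (p7, p0, p2) → 80.1462
  f9: (p4, p1, p11) → 26.1292
  f10: (p4, p1, p2) → 20.1375
  f11: (p4, p7, p11) → 55.4217
  f12: (p4, p7, p2) → 64.6186
  f13: (p10, p1, p5) → 29.4655
  f14: (p10, p15, p13) → 65.0134
  f15: (p10, p3, p13) → 31.9708
  f16: (p10, p3, p5) → 13.7240
  f17: (p8, p10, p15) → 45.2746
  f18: (p8, p10, p1) → 56.8237
  f19: (p8, p15, p11) → 43.2392
  f20: (p8, p1, p11) → 63.4289
Σ area = 1021.349

Euler characteristic 12−30+20 = 2 ✓


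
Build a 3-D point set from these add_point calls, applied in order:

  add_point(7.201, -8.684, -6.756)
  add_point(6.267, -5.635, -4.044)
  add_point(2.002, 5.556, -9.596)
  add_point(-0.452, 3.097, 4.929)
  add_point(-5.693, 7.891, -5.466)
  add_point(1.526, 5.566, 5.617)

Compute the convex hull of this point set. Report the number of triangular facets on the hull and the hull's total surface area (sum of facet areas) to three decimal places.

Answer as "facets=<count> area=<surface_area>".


Extreme-point indices: [0, 1, 2, 3, 4, 5] — 6 of 6 on the boundary.

Per-facet area ½‖(b−a)×(c−a)‖:
  f1: (p2, p0, p4) → 62.5577
  f2: (p5, p2, p4) → 60.2237
  f3: (p3, p0, p4) → 114.3529
  f4: (p3, p5, p4) → 20.1813
  f5: (p1, p2, p0) → 25.1116
  f6: (p1, p5, p2) → 91.6396
  f7: (p1, p3, p0) → 8.0996
  f8: (p1, p3, p5) → 21.8390
Σ area = 404.005

Euler characteristic 6−12+8 = 2 ✓

facets=8 area=404.005


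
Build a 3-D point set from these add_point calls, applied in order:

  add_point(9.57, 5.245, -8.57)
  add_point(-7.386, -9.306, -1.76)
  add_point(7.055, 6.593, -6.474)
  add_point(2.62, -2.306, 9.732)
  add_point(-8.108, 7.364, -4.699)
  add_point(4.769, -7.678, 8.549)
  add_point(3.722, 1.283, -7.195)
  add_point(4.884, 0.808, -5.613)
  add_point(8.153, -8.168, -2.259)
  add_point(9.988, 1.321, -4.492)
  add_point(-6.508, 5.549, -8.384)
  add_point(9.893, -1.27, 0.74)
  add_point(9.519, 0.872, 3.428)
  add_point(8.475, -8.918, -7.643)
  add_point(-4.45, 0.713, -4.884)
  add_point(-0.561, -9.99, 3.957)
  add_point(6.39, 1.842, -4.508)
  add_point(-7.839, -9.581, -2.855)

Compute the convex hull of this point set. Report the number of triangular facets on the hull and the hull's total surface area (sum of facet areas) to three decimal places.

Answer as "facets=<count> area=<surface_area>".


Hull vertices (14/18): indices [0, 1, 2, 3, 4, 5, 8, 9, 10, 11, 12, 13, 15, 17].

Facet areas (half cross-product norm):
  f1: (p17, p13, p15) → 73.2262
  f2: (p5, p3, p15) → 21.6315
  f3: (p5, p13, p15) → 54.5738
  f4: (p12, p5, p3) → 29.0303
  f5: (p12, p3, p4) → 97.9057
  f6: (p12, p2, p4) → 88.5879
  f7: (p0, p13, p9) → 27.6443
  f8: (p0, p12, p9) → 14.8895
  f9: (p0, p12, p2) → 20.4245
  f10: (p10, p17, p4) → 35.5407
  f11: (p10, p17, p13) → 134.3948
  f12: (p10, p0, p13) → 114.2688
  f13: (p10, p2, p4) → 29.5971
  f14: (p10, p0, p2) → 19.6320
  f15: (p1, p3, p4) → 136.9168
  f16: (p1, p17, p4) → 10.2921
  f17: (p1, p3, p15) → 37.8363
  f18: (p1, p17, p15) → 2.9163
  f19: (p8, p5, p13) → 7.9500
  f20: (p11, p12, p5) → 19.0349
  f21: (p11, p8, p5) → 41.1250
  f22: (p11, p8, p13) → 18.2791
  f23: (p11, p13, p9) → 31.1743
  f24: (p11, p12, p9) → 9.1443
Σ area = 1076.016

Euler characteristic 14−36+24 = 2 ✓

facets=24 area=1076.016


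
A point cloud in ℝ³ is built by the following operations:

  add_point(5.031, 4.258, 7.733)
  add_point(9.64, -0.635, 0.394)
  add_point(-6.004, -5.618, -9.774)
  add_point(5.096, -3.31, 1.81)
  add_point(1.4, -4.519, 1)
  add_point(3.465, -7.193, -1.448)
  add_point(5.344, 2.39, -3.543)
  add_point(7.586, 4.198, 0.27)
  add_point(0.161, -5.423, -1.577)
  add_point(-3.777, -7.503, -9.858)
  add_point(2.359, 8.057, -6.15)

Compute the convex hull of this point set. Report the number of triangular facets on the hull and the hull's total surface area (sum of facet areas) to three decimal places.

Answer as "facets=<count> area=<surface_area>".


facets=18 area=521.262

Hull vertices (11/11): indices [0, 1, 2, 3, 4, 5, 6, 7, 8, 9, 10].

Area of each hull facet:
  f1: (p0, p10, p2) → 119.8455
  f2: (p9, p10, p2) → 23.6929
  f3: (p9, p5, p1) → 40.4535
  f4: (p7, p10, p1) → 18.6481
  f5: (p7, p0, p1) → 20.5896
  f6: (p7, p0, p10) → 31.6757
  f7: (p4, p0, p2) → 53.4626
  f8: (p3, p0, p1) → 25.5904
  f9: (p3, p5, p1) → 12.9548
  f10: (p3, p4, p0) → 17.8143
  f11: (p3, p4, p5) → 8.1978
  f12: (p6, p10, p1) → 10.5232
  f13: (p6, p9, p1) → 45.7162
  f14: (p6, p9, p10) → 51.0214
  f15: (p8, p9, p2) → 13.5645
  f16: (p8, p4, p2) → 5.2198
  f17: (p8, p9, p5) → 16.8482
  f18: (p8, p4, p5) → 5.4432
Σ area = 521.262

Euler characteristic 11−27+18 = 2 ✓


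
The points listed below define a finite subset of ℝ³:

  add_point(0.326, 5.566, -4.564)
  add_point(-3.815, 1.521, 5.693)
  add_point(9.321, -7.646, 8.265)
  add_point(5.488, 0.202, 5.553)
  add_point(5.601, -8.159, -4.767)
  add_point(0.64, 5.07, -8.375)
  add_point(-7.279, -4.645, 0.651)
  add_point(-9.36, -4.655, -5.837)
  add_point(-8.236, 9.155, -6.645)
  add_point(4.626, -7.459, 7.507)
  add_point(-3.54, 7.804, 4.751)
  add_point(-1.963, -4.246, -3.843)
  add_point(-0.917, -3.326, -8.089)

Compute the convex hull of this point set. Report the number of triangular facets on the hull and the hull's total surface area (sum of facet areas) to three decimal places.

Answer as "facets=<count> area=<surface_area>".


facets=20 area=903.804

Extreme-point indices: [0, 1, 2, 3, 4, 5, 6, 7, 8, 9, 10, 12] — 12 of 13 on the boundary.

Area of each hull facet:
  f1: (p12, p8, p7) → 59.5167
  f2: (p12, p4, p7) → 32.8421
  f3: (p6, p8, p7) → 47.2633
  f4: (p10, p0, p8) → 47.9259
  f5: (p10, p6, p8) → 81.0993
  f6: (p10, p6, p1) → 21.3873
  f7: (p10, p1, p2) → 43.1914
  f8: (p5, p12, p4) → 34.0122
  f9: (p5, p4, p2) → 94.4283
  f10: (p5, p12, p8) → 41.1959
  f11: (p5, p0, p8) → 18.2612
  f12: (p9, p1, p2) → 20.5747
  f13: (p9, p6, p1) → 53.4287
  f14: (p9, p4, p2) → 29.2581
  f15: (p9, p4, p7) → 94.9594
  f16: (p9, p6, p7) → 32.9281
  f17: (p3, p10, p2) → 24.5128
  f18: (p3, p10, p0) → 56.9197
  f19: (p3, p5, p2) → 52.9886
  f20: (p3, p5, p0) → 17.1105
Σ area = 903.804

Euler: V−E+F = 12−30+20 = 2.


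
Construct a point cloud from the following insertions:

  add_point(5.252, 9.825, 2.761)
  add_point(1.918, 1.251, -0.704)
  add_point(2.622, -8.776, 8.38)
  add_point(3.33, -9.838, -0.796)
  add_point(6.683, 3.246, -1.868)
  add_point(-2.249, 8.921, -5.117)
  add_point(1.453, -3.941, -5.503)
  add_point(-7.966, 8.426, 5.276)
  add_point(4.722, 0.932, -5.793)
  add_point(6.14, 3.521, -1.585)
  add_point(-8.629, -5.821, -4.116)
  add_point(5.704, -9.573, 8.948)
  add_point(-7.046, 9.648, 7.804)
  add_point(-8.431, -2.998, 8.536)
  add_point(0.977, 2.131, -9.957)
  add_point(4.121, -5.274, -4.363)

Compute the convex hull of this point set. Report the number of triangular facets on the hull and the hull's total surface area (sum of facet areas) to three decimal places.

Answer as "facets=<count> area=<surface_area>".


Extreme-point indices: [0, 2, 3, 4, 5, 6, 7, 8, 10, 11, 12, 13, 14, 15] — 14 of 16 on the boundary.

Per-facet area ½‖(b−a)×(c−a)‖:
  f1: (p0, p11, p4) → 66.6403
  f2: (p12, p0, p11) → 134.5784
  f3: (p15, p11, p4) → 65.0369
  f4: (p5, p12, p0) → 67.5988
  f5: (p13, p12, p11) → 94.0875
  f6: (p3, p15, p11) → 24.6842
  f7: (p14, p0, p4) → 36.3459
  f8: (p14, p5, p0) → 47.7527
  f9: (p14, p5, p10) → 61.5029
  f10: (p7, p5, p10) → 91.6162
  f11: (p7, p5, p12) → 14.2651
  f12: (p7, p13, p10) → 76.9405
  f13: (p7, p13, p12) → 17.2937
  f14: (p2, p13, p10) → 80.4531
  f15: (p2, p13, p11) → 5.8792
  f16: (p2, p3, p10) → 59.7736
  f17: (p2, p3, p11) → 14.9390
  f18: (p8, p15, p4) → 15.0694
  f19: (p8, p14, p4) → 9.6144
  f20: (p8, p14, p15) → 17.4503
  f21: (p6, p14, p10) → 38.5169
  f22: (p6, p14, p15) → 9.6419
  f23: (p6, p3, p10) → 40.2280
  f24: (p6, p3, p15) → 8.4233
Σ area = 1098.332

Euler: V−E+F = 14−36+24 = 2.

facets=24 area=1098.332


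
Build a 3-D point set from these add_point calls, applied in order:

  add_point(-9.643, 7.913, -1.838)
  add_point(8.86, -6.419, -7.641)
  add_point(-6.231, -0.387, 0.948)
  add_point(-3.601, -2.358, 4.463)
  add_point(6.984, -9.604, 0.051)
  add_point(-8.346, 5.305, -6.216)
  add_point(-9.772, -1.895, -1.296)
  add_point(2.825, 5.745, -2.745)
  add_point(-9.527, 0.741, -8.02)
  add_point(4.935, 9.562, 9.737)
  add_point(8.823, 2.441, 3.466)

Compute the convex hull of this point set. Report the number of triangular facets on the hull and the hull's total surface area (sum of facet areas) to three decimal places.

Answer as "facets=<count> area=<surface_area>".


facets=16 area=944.820

10 of the 11 inputs are extreme points: [0, 1, 3, 4, 5, 6, 7, 8, 9, 10].

Area of each hull facet:
  f1: (p3, p4, p6) → 53.0987
  f2: (p3, p4, p9) → 105.2375
  f3: (p10, p4, p1) → 53.4332
  f4: (p10, p4, p9) → 41.3213
  f5: (p8, p5, p1) → 49.5436
  f6: (p8, p4, p6) → 65.6146
  f7: (p8, p4, p1) → 84.0979
  f8: (p0, p3, p6) → 41.3806
  f9: (p0, p3, p9) → 103.3141
  f10: (p0, p8, p6) → 32.2787
  f11: (p0, p8, p5) → 9.6276
  f12: (p7, p10, p9) → 47.2354
  f13: (p7, p0, p9) → 83.8104
  f14: (p7, p0, p5) → 30.7637
  f15: (p7, p5, p1) → 81.4249
  f16: (p7, p10, p1) → 62.6375
Σ area = 944.820

Euler characteristic 10−24+16 = 2 ✓
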